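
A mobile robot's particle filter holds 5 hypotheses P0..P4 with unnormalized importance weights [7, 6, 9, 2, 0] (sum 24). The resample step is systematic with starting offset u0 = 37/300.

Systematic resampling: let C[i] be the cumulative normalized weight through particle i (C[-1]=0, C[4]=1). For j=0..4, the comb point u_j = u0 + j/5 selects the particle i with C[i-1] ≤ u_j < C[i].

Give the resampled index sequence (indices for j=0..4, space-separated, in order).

0 1 1 2 3

C = [7/24, 13/24, 11/12, 1, 1]
j=0: u_0=37/300 ∈ [0, 7/24) → index 0
j=1: u_1=97/300 ∈ [7/24, 13/24) → index 1
j=2: u_2=157/300 ∈ [7/24, 13/24) → index 1
j=3: u_3=217/300 ∈ [13/24, 11/12) → index 2
j=4: u_4=277/300 ∈ [11/12, 1) → index 3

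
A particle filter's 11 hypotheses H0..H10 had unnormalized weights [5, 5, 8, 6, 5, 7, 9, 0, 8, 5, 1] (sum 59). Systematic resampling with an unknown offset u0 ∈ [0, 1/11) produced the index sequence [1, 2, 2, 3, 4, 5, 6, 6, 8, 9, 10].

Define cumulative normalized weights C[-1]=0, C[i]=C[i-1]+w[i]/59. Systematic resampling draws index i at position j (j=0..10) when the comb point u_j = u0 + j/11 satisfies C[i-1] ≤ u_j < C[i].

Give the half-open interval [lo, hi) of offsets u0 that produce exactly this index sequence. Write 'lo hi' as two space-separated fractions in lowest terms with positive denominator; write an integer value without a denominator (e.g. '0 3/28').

C = [5/59, 10/59, 18/59, 24/59, 29/59, 36/59, 45/59, 45/59, 53/59, 58/59, 1]
j=0 picked index 1: u0 ∈ [5/59, 10/59)
j=1 picked index 2: u0 ∈ [51/649, 139/649)
j=2 picked index 2: u0 ∈ [-8/649, 80/649)
j=3 picked index 3: u0 ∈ [21/649, 87/649)
j=4 picked index 4: u0 ∈ [28/649, 83/649)
j=5 picked index 5: u0 ∈ [24/649, 101/649)
j=6 picked index 6: u0 ∈ [42/649, 141/649)
j=7 picked index 6: u0 ∈ [-17/649, 82/649)
j=8 picked index 8: u0 ∈ [23/649, 111/649)
j=9 picked index 9: u0 ∈ [52/649, 107/649)
j=10 picked index 10: u0 ∈ [48/649, 1/11)
intersection: [5/59, 1/11)

5/59 1/11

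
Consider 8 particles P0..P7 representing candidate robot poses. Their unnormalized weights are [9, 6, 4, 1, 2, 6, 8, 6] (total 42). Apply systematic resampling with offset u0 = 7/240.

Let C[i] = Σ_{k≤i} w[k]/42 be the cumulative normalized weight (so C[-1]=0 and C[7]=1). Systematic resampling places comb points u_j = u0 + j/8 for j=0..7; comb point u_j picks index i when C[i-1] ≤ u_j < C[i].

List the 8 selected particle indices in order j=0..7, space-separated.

0 0 1 2 5 5 6 7

C = [3/14, 5/14, 19/42, 10/21, 11/21, 2/3, 6/7, 1]
j=0: u_0=7/240 ∈ [0, 3/14) → index 0
j=1: u_1=37/240 ∈ [0, 3/14) → index 0
j=2: u_2=67/240 ∈ [3/14, 5/14) → index 1
j=3: u_3=97/240 ∈ [5/14, 19/42) → index 2
j=4: u_4=127/240 ∈ [11/21, 2/3) → index 5
j=5: u_5=157/240 ∈ [11/21, 2/3) → index 5
j=6: u_6=187/240 ∈ [2/3, 6/7) → index 6
j=7: u_7=217/240 ∈ [6/7, 1) → index 7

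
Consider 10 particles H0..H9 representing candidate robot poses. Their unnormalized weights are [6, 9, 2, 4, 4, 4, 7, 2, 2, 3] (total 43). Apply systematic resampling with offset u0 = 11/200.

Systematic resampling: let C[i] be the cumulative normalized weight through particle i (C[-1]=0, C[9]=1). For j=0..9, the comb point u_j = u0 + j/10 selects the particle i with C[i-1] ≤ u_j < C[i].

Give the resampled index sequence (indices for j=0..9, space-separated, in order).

C = [6/43, 15/43, 17/43, 21/43, 25/43, 29/43, 36/43, 38/43, 40/43, 1]
j=0: u_0=11/200 ∈ [0, 6/43) → index 0
j=1: u_1=31/200 ∈ [6/43, 15/43) → index 1
j=2: u_2=51/200 ∈ [6/43, 15/43) → index 1
j=3: u_3=71/200 ∈ [15/43, 17/43) → index 2
j=4: u_4=91/200 ∈ [17/43, 21/43) → index 3
j=5: u_5=111/200 ∈ [21/43, 25/43) → index 4
j=6: u_6=131/200 ∈ [25/43, 29/43) → index 5
j=7: u_7=151/200 ∈ [29/43, 36/43) → index 6
j=8: u_8=171/200 ∈ [36/43, 38/43) → index 7
j=9: u_9=191/200 ∈ [40/43, 1) → index 9

0 1 1 2 3 4 5 6 7 9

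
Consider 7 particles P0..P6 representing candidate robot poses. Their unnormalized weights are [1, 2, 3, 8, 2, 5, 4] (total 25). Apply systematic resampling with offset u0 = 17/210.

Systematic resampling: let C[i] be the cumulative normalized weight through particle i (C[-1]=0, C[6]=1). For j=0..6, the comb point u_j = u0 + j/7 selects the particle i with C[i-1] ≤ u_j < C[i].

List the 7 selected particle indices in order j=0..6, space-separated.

1 2 3 3 5 5 6

C = [1/25, 3/25, 6/25, 14/25, 16/25, 21/25, 1]
j=0: u_0=17/210 ∈ [1/25, 3/25) → index 1
j=1: u_1=47/210 ∈ [3/25, 6/25) → index 2
j=2: u_2=11/30 ∈ [6/25, 14/25) → index 3
j=3: u_3=107/210 ∈ [6/25, 14/25) → index 3
j=4: u_4=137/210 ∈ [16/25, 21/25) → index 5
j=5: u_5=167/210 ∈ [16/25, 21/25) → index 5
j=6: u_6=197/210 ∈ [21/25, 1) → index 6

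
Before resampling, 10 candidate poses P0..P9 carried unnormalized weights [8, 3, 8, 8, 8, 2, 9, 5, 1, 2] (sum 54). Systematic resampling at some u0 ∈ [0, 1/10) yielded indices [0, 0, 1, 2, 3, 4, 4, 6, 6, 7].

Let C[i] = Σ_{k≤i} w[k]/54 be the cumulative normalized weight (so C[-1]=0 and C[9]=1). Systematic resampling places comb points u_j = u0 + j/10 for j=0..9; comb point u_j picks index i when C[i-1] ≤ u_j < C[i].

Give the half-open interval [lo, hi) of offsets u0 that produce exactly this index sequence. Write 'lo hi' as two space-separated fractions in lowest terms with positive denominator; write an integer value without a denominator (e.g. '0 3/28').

C = [4/27, 11/54, 19/54, 1/2, 35/54, 37/54, 23/27, 17/18, 26/27, 1]
j=0 picked index 0: u0 ∈ [0, 4/27)
j=1 picked index 0: u0 ∈ [-1/10, 13/270)
j=2 picked index 1: u0 ∈ [-7/135, 1/270)
j=3 picked index 2: u0 ∈ [-13/135, 7/135)
j=4 picked index 3: u0 ∈ [-13/270, 1/10)
j=5 picked index 4: u0 ∈ [0, 4/27)
j=6 picked index 4: u0 ∈ [-1/10, 13/270)
j=7 picked index 6: u0 ∈ [-2/135, 41/270)
j=8 picked index 6: u0 ∈ [-31/270, 7/135)
j=9 picked index 7: u0 ∈ [-13/270, 2/45)
intersection: [0, 1/270)

0 1/270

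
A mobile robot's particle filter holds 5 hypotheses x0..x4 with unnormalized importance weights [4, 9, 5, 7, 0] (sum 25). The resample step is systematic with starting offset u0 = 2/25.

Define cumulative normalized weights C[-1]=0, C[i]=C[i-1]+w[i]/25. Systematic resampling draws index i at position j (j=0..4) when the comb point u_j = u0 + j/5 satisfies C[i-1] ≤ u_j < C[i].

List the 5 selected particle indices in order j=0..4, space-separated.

0 1 1 2 3

C = [4/25, 13/25, 18/25, 1, 1]
j=0: u_0=2/25 ∈ [0, 4/25) → index 0
j=1: u_1=7/25 ∈ [4/25, 13/25) → index 1
j=2: u_2=12/25 ∈ [4/25, 13/25) → index 1
j=3: u_3=17/25 ∈ [13/25, 18/25) → index 2
j=4: u_4=22/25 ∈ [18/25, 1) → index 3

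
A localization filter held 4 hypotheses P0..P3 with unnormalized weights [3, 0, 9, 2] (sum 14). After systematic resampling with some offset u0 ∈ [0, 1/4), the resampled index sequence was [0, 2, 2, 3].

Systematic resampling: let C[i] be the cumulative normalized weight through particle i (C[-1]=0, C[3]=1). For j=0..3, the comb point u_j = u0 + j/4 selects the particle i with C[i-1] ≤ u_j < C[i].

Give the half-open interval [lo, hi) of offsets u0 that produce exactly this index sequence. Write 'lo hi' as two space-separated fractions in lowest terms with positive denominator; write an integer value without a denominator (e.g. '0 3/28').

C = [3/14, 3/14, 6/7, 1]
j=0 picked index 0: u0 ∈ [0, 3/14)
j=1 picked index 2: u0 ∈ [-1/28, 17/28)
j=2 picked index 2: u0 ∈ [-2/7, 5/14)
j=3 picked index 3: u0 ∈ [3/28, 1/4)
intersection: [3/28, 3/14)

3/28 3/14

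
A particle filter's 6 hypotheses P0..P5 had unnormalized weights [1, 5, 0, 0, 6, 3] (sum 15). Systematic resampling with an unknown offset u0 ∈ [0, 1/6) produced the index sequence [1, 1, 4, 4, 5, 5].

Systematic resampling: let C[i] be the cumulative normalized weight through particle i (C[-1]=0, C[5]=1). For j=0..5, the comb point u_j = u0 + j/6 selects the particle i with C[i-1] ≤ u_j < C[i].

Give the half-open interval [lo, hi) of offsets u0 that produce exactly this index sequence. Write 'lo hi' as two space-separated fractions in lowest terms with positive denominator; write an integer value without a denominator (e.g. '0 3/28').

C = [1/15, 2/5, 2/5, 2/5, 4/5, 1]
j=0 picked index 1: u0 ∈ [1/15, 2/5)
j=1 picked index 1: u0 ∈ [-1/10, 7/30)
j=2 picked index 4: u0 ∈ [1/15, 7/15)
j=3 picked index 4: u0 ∈ [-1/10, 3/10)
j=4 picked index 5: u0 ∈ [2/15, 1/3)
j=5 picked index 5: u0 ∈ [-1/30, 1/6)
intersection: [2/15, 1/6)

2/15 1/6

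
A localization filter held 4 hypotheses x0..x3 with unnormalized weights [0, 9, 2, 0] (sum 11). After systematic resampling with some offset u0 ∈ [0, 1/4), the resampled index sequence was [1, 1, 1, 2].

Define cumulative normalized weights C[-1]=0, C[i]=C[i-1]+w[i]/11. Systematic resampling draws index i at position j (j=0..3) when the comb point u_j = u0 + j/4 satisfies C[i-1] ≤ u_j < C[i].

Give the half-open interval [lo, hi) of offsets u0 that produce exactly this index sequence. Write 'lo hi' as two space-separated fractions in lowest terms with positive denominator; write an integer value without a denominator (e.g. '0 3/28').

C = [0, 9/11, 1, 1]
j=0 picked index 1: u0 ∈ [0, 9/11)
j=1 picked index 1: u0 ∈ [-1/4, 25/44)
j=2 picked index 1: u0 ∈ [-1/2, 7/22)
j=3 picked index 2: u0 ∈ [3/44, 1/4)
intersection: [3/44, 1/4)

3/44 1/4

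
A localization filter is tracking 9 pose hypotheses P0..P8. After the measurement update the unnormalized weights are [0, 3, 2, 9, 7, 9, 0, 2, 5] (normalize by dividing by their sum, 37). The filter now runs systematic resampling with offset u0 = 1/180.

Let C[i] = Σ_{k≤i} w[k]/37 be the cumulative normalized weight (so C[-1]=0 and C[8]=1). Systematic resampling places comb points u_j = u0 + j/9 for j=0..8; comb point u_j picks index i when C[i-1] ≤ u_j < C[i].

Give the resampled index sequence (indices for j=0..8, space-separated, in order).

1 2 3 3 4 4 5 5 8

C = [0, 3/37, 5/37, 14/37, 21/37, 30/37, 30/37, 32/37, 1]
j=0: u_0=1/180 ∈ [0, 3/37) → index 1
j=1: u_1=7/60 ∈ [3/37, 5/37) → index 2
j=2: u_2=41/180 ∈ [5/37, 14/37) → index 3
j=3: u_3=61/180 ∈ [5/37, 14/37) → index 3
j=4: u_4=9/20 ∈ [14/37, 21/37) → index 4
j=5: u_5=101/180 ∈ [14/37, 21/37) → index 4
j=6: u_6=121/180 ∈ [21/37, 30/37) → index 5
j=7: u_7=47/60 ∈ [21/37, 30/37) → index 5
j=8: u_8=161/180 ∈ [32/37, 1) → index 8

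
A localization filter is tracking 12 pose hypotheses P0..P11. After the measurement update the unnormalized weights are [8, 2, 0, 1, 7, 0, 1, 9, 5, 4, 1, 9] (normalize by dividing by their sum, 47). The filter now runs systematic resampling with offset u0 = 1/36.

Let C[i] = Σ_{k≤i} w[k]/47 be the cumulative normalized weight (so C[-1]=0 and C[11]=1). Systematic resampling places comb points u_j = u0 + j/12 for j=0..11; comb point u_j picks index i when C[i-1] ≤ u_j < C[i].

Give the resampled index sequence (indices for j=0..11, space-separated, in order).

0 0 1 4 4 7 7 8 8 9 11 11

C = [8/47, 10/47, 10/47, 11/47, 18/47, 18/47, 19/47, 28/47, 33/47, 37/47, 38/47, 1]
j=0: u_0=1/36 ∈ [0, 8/47) → index 0
j=1: u_1=1/9 ∈ [0, 8/47) → index 0
j=2: u_2=7/36 ∈ [8/47, 10/47) → index 1
j=3: u_3=5/18 ∈ [11/47, 18/47) → index 4
j=4: u_4=13/36 ∈ [11/47, 18/47) → index 4
j=5: u_5=4/9 ∈ [19/47, 28/47) → index 7
j=6: u_6=19/36 ∈ [19/47, 28/47) → index 7
j=7: u_7=11/18 ∈ [28/47, 33/47) → index 8
j=8: u_8=25/36 ∈ [28/47, 33/47) → index 8
j=9: u_9=7/9 ∈ [33/47, 37/47) → index 9
j=10: u_10=31/36 ∈ [38/47, 1) → index 11
j=11: u_11=17/18 ∈ [38/47, 1) → index 11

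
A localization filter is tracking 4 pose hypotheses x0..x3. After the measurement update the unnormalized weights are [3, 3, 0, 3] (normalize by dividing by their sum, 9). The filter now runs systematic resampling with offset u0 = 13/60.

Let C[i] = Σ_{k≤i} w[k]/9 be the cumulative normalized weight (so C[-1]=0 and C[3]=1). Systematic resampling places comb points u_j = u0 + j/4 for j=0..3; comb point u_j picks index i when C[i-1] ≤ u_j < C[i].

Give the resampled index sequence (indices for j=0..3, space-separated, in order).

0 1 3 3

C = [1/3, 2/3, 2/3, 1]
j=0: u_0=13/60 ∈ [0, 1/3) → index 0
j=1: u_1=7/15 ∈ [1/3, 2/3) → index 1
j=2: u_2=43/60 ∈ [2/3, 1) → index 3
j=3: u_3=29/30 ∈ [2/3, 1) → index 3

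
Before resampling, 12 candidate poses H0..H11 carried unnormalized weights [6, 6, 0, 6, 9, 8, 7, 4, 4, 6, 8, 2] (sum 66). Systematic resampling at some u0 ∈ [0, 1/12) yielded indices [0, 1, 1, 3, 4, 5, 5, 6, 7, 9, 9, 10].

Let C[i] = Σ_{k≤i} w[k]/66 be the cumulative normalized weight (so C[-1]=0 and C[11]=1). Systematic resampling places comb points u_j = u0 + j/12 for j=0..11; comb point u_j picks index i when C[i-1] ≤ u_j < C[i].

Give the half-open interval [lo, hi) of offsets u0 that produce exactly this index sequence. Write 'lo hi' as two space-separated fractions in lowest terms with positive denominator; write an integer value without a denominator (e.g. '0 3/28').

C = [1/11, 2/11, 2/11, 3/11, 9/22, 35/66, 7/11, 23/33, 25/33, 28/33, 32/33, 1]
j=0 picked index 0: u0 ∈ [0, 1/11)
j=1 picked index 1: u0 ∈ [1/132, 13/132)
j=2 picked index 1: u0 ∈ [-5/66, 1/66)
j=3 picked index 3: u0 ∈ [-3/44, 1/44)
j=4 picked index 4: u0 ∈ [-2/33, 5/66)
j=5 picked index 5: u0 ∈ [-1/132, 5/44)
j=6 picked index 5: u0 ∈ [-1/11, 1/33)
j=7 picked index 6: u0 ∈ [-7/132, 7/132)
j=8 picked index 7: u0 ∈ [-1/33, 1/33)
j=9 picked index 9: u0 ∈ [1/132, 13/132)
j=10 picked index 9: u0 ∈ [-5/66, 1/66)
j=11 picked index 10: u0 ∈ [-3/44, 7/132)
intersection: [1/132, 1/66)

1/132 1/66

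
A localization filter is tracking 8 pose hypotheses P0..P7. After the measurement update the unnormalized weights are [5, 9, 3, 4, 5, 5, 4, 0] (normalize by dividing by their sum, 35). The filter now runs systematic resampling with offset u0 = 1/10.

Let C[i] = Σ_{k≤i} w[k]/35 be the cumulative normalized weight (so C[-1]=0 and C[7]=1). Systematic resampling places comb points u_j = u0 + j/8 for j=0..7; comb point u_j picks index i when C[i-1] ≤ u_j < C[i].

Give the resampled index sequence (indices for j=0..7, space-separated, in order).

C = [1/7, 2/5, 17/35, 3/5, 26/35, 31/35, 1, 1]
j=0: u_0=1/10 ∈ [0, 1/7) → index 0
j=1: u_1=9/40 ∈ [1/7, 2/5) → index 1
j=2: u_2=7/20 ∈ [1/7, 2/5) → index 1
j=3: u_3=19/40 ∈ [2/5, 17/35) → index 2
j=4: u_4=3/5 ∈ [3/5, 26/35) → index 4
j=5: u_5=29/40 ∈ [3/5, 26/35) → index 4
j=6: u_6=17/20 ∈ [26/35, 31/35) → index 5
j=7: u_7=39/40 ∈ [31/35, 1) → index 6

0 1 1 2 4 4 5 6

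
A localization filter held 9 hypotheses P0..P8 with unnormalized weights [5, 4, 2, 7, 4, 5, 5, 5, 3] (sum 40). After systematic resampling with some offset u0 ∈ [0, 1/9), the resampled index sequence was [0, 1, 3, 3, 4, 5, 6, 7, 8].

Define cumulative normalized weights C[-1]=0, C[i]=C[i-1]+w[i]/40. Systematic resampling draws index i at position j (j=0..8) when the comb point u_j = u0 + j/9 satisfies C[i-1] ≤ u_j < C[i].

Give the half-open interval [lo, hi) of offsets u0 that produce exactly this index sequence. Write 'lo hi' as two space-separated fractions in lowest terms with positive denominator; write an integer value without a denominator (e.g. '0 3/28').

19/360 19/180

C = [1/8, 9/40, 11/40, 9/20, 11/20, 27/40, 4/5, 37/40, 1]
j=0 picked index 0: u0 ∈ [0, 1/8)
j=1 picked index 1: u0 ∈ [1/72, 41/360)
j=2 picked index 3: u0 ∈ [19/360, 41/180)
j=3 picked index 3: u0 ∈ [-7/120, 7/60)
j=4 picked index 4: u0 ∈ [1/180, 19/180)
j=5 picked index 5: u0 ∈ [-1/180, 43/360)
j=6 picked index 6: u0 ∈ [1/120, 2/15)
j=7 picked index 7: u0 ∈ [1/45, 53/360)
j=8 picked index 8: u0 ∈ [13/360, 1/9)
intersection: [19/360, 19/180)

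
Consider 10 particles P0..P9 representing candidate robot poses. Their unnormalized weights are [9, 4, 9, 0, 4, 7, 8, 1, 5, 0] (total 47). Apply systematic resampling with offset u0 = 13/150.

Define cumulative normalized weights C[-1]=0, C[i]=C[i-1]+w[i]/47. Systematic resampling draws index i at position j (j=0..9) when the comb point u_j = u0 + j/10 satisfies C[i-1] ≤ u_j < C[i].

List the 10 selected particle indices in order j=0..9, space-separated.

C = [9/47, 13/47, 22/47, 22/47, 26/47, 33/47, 41/47, 42/47, 1, 1]
j=0: u_0=13/150 ∈ [0, 9/47) → index 0
j=1: u_1=14/75 ∈ [0, 9/47) → index 0
j=2: u_2=43/150 ∈ [13/47, 22/47) → index 2
j=3: u_3=29/75 ∈ [13/47, 22/47) → index 2
j=4: u_4=73/150 ∈ [22/47, 26/47) → index 4
j=5: u_5=44/75 ∈ [26/47, 33/47) → index 5
j=6: u_6=103/150 ∈ [26/47, 33/47) → index 5
j=7: u_7=59/75 ∈ [33/47, 41/47) → index 6
j=8: u_8=133/150 ∈ [41/47, 42/47) → index 7
j=9: u_9=74/75 ∈ [42/47, 1) → index 8

0 0 2 2 4 5 5 6 7 8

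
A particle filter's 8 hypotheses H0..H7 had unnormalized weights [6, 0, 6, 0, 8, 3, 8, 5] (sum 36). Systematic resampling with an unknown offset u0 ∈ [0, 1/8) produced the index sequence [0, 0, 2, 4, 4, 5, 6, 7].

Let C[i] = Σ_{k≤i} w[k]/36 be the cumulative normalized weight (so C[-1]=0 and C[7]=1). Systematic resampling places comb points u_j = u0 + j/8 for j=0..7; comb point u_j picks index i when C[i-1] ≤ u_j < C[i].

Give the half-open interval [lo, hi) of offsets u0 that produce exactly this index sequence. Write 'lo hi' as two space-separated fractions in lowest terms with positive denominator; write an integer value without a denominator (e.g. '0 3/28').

C = [1/6, 1/6, 1/3, 1/3, 5/9, 23/36, 31/36, 1]
j=0 picked index 0: u0 ∈ [0, 1/6)
j=1 picked index 0: u0 ∈ [-1/8, 1/24)
j=2 picked index 2: u0 ∈ [-1/12, 1/12)
j=3 picked index 4: u0 ∈ [-1/24, 13/72)
j=4 picked index 4: u0 ∈ [-1/6, 1/18)
j=5 picked index 5: u0 ∈ [-5/72, 1/72)
j=6 picked index 6: u0 ∈ [-1/9, 1/9)
j=7 picked index 7: u0 ∈ [-1/72, 1/8)
intersection: [0, 1/72)

0 1/72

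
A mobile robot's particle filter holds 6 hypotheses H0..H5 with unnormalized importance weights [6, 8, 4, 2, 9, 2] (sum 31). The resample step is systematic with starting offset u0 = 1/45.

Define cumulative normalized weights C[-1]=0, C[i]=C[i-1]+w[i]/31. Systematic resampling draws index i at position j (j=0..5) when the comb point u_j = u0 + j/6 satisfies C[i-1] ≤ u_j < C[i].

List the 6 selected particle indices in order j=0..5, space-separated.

C = [6/31, 14/31, 18/31, 20/31, 29/31, 1]
j=0: u_0=1/45 ∈ [0, 6/31) → index 0
j=1: u_1=17/90 ∈ [0, 6/31) → index 0
j=2: u_2=16/45 ∈ [6/31, 14/31) → index 1
j=3: u_3=47/90 ∈ [14/31, 18/31) → index 2
j=4: u_4=31/45 ∈ [20/31, 29/31) → index 4
j=5: u_5=77/90 ∈ [20/31, 29/31) → index 4

0 0 1 2 4 4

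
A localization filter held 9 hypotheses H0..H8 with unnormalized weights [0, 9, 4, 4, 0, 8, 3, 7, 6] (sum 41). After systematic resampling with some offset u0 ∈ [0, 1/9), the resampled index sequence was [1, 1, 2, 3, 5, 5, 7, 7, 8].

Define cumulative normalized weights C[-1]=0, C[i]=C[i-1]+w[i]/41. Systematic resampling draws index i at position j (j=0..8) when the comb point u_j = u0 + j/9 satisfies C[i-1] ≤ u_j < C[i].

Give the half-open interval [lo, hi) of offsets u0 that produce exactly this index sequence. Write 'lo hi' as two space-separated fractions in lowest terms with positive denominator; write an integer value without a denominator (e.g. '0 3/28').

2/123 20/369

C = [0, 9/41, 13/41, 17/41, 17/41, 25/41, 28/41, 35/41, 1]
j=0 picked index 1: u0 ∈ [0, 9/41)
j=1 picked index 1: u0 ∈ [-1/9, 40/369)
j=2 picked index 2: u0 ∈ [-1/369, 35/369)
j=3 picked index 3: u0 ∈ [-2/123, 10/123)
j=4 picked index 5: u0 ∈ [-11/369, 61/369)
j=5 picked index 5: u0 ∈ [-52/369, 20/369)
j=6 picked index 7: u0 ∈ [2/123, 23/123)
j=7 picked index 7: u0 ∈ [-35/369, 28/369)
j=8 picked index 8: u0 ∈ [-13/369, 1/9)
intersection: [2/123, 20/369)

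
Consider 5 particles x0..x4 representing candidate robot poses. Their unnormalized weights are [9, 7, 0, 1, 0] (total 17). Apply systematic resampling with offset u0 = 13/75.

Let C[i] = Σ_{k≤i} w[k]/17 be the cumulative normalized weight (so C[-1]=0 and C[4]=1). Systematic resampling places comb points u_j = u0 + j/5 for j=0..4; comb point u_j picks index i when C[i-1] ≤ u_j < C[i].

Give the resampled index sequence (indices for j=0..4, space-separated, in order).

C = [9/17, 16/17, 16/17, 1, 1]
j=0: u_0=13/75 ∈ [0, 9/17) → index 0
j=1: u_1=28/75 ∈ [0, 9/17) → index 0
j=2: u_2=43/75 ∈ [9/17, 16/17) → index 1
j=3: u_3=58/75 ∈ [9/17, 16/17) → index 1
j=4: u_4=73/75 ∈ [16/17, 1) → index 3

0 0 1 1 3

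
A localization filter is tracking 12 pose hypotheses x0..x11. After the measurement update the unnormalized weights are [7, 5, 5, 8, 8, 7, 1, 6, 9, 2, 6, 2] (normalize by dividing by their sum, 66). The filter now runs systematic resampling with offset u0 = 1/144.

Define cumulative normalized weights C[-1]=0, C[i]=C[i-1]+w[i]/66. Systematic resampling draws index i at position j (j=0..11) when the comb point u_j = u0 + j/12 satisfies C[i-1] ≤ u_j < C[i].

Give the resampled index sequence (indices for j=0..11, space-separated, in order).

0 0 1 2 3 4 5 5 7 8 8 10

C = [7/66, 2/11, 17/66, 25/66, 1/2, 20/33, 41/66, 47/66, 28/33, 29/33, 32/33, 1]
j=0: u_0=1/144 ∈ [0, 7/66) → index 0
j=1: u_1=13/144 ∈ [0, 7/66) → index 0
j=2: u_2=25/144 ∈ [7/66, 2/11) → index 1
j=3: u_3=37/144 ∈ [2/11, 17/66) → index 2
j=4: u_4=49/144 ∈ [17/66, 25/66) → index 3
j=5: u_5=61/144 ∈ [25/66, 1/2) → index 4
j=6: u_6=73/144 ∈ [1/2, 20/33) → index 5
j=7: u_7=85/144 ∈ [1/2, 20/33) → index 5
j=8: u_8=97/144 ∈ [41/66, 47/66) → index 7
j=9: u_9=109/144 ∈ [47/66, 28/33) → index 8
j=10: u_10=121/144 ∈ [47/66, 28/33) → index 8
j=11: u_11=133/144 ∈ [29/33, 32/33) → index 10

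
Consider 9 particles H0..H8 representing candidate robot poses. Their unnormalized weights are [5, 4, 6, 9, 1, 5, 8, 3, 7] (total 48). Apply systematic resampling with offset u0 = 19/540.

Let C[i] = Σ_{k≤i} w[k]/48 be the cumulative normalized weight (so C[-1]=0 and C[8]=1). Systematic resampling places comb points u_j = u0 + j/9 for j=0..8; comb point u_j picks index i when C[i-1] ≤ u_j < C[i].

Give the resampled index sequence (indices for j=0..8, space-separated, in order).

0 1 2 3 3 5 6 7 8

C = [5/48, 3/16, 5/16, 1/2, 25/48, 5/8, 19/24, 41/48, 1]
j=0: u_0=19/540 ∈ [0, 5/48) → index 0
j=1: u_1=79/540 ∈ [5/48, 3/16) → index 1
j=2: u_2=139/540 ∈ [3/16, 5/16) → index 2
j=3: u_3=199/540 ∈ [5/16, 1/2) → index 3
j=4: u_4=259/540 ∈ [5/16, 1/2) → index 3
j=5: u_5=319/540 ∈ [25/48, 5/8) → index 5
j=6: u_6=379/540 ∈ [5/8, 19/24) → index 6
j=7: u_7=439/540 ∈ [19/24, 41/48) → index 7
j=8: u_8=499/540 ∈ [41/48, 1) → index 8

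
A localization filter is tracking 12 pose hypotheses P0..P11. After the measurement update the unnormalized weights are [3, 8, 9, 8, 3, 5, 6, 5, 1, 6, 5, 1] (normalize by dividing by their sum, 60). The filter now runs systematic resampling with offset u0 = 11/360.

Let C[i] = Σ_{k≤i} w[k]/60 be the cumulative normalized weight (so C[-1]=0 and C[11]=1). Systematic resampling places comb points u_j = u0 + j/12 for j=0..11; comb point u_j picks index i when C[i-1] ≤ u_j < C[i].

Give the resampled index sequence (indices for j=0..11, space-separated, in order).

0 1 2 2 3 3 5 6 6 7 9 10

C = [1/20, 11/60, 1/3, 7/15, 31/60, 3/5, 7/10, 47/60, 4/5, 9/10, 59/60, 1]
j=0: u_0=11/360 ∈ [0, 1/20) → index 0
j=1: u_1=41/360 ∈ [1/20, 11/60) → index 1
j=2: u_2=71/360 ∈ [11/60, 1/3) → index 2
j=3: u_3=101/360 ∈ [11/60, 1/3) → index 2
j=4: u_4=131/360 ∈ [1/3, 7/15) → index 3
j=5: u_5=161/360 ∈ [1/3, 7/15) → index 3
j=6: u_6=191/360 ∈ [31/60, 3/5) → index 5
j=7: u_7=221/360 ∈ [3/5, 7/10) → index 6
j=8: u_8=251/360 ∈ [3/5, 7/10) → index 6
j=9: u_9=281/360 ∈ [7/10, 47/60) → index 7
j=10: u_10=311/360 ∈ [4/5, 9/10) → index 9
j=11: u_11=341/360 ∈ [9/10, 59/60) → index 10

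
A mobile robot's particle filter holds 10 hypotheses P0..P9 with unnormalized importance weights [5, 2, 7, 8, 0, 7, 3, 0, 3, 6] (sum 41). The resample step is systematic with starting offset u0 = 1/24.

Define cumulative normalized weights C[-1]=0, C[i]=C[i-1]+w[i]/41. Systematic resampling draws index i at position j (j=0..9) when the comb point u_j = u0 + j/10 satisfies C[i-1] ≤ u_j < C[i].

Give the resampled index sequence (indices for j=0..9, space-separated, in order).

0 1 2 3 3 5 5 6 8 9

C = [5/41, 7/41, 14/41, 22/41, 22/41, 29/41, 32/41, 32/41, 35/41, 1]
j=0: u_0=1/24 ∈ [0, 5/41) → index 0
j=1: u_1=17/120 ∈ [5/41, 7/41) → index 1
j=2: u_2=29/120 ∈ [7/41, 14/41) → index 2
j=3: u_3=41/120 ∈ [14/41, 22/41) → index 3
j=4: u_4=53/120 ∈ [14/41, 22/41) → index 3
j=5: u_5=13/24 ∈ [22/41, 29/41) → index 5
j=6: u_6=77/120 ∈ [22/41, 29/41) → index 5
j=7: u_7=89/120 ∈ [29/41, 32/41) → index 6
j=8: u_8=101/120 ∈ [32/41, 35/41) → index 8
j=9: u_9=113/120 ∈ [35/41, 1) → index 9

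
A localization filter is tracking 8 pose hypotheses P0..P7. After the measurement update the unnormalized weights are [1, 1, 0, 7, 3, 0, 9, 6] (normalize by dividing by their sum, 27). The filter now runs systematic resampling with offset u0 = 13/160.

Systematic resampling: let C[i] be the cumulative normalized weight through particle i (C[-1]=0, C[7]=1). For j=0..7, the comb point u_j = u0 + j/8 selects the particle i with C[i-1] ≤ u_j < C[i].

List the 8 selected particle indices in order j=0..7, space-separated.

3 3 3 6 6 6 7 7

C = [1/27, 2/27, 2/27, 1/3, 4/9, 4/9, 7/9, 1]
j=0: u_0=13/160 ∈ [2/27, 1/3) → index 3
j=1: u_1=33/160 ∈ [2/27, 1/3) → index 3
j=2: u_2=53/160 ∈ [2/27, 1/3) → index 3
j=3: u_3=73/160 ∈ [4/9, 7/9) → index 6
j=4: u_4=93/160 ∈ [4/9, 7/9) → index 6
j=5: u_5=113/160 ∈ [4/9, 7/9) → index 6
j=6: u_6=133/160 ∈ [7/9, 1) → index 7
j=7: u_7=153/160 ∈ [7/9, 1) → index 7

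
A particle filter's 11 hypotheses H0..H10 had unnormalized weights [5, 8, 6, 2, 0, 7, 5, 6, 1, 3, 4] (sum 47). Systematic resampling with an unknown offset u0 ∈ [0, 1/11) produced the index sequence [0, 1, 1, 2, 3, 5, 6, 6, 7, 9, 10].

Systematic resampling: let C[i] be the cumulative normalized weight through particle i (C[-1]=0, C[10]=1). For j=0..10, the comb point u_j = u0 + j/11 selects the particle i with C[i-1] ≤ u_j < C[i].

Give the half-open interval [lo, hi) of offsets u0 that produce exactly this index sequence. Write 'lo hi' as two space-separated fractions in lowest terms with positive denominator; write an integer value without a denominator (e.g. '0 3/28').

26/517 34/517

C = [5/47, 13/47, 19/47, 21/47, 21/47, 28/47, 33/47, 39/47, 40/47, 43/47, 1]
j=0 picked index 0: u0 ∈ [0, 5/47)
j=1 picked index 1: u0 ∈ [8/517, 96/517)
j=2 picked index 1: u0 ∈ [-39/517, 49/517)
j=3 picked index 2: u0 ∈ [2/517, 68/517)
j=4 picked index 3: u0 ∈ [21/517, 43/517)
j=5 picked index 5: u0 ∈ [-4/517, 73/517)
j=6 picked index 6: u0 ∈ [26/517, 81/517)
j=7 picked index 6: u0 ∈ [-21/517, 34/517)
j=8 picked index 7: u0 ∈ [-13/517, 53/517)
j=9 picked index 9: u0 ∈ [17/517, 50/517)
j=10 picked index 10: u0 ∈ [3/517, 1/11)
intersection: [26/517, 34/517)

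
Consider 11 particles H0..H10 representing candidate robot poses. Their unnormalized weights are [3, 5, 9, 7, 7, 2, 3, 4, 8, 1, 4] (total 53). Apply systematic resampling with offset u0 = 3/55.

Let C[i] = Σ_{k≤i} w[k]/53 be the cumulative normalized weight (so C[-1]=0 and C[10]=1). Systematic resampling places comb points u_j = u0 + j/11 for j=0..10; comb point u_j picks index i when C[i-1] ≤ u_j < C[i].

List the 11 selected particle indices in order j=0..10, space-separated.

0 1 2 3 3 4 5 7 8 8 10

C = [3/53, 8/53, 17/53, 24/53, 31/53, 33/53, 36/53, 40/53, 48/53, 49/53, 1]
j=0: u_0=3/55 ∈ [0, 3/53) → index 0
j=1: u_1=8/55 ∈ [3/53, 8/53) → index 1
j=2: u_2=13/55 ∈ [8/53, 17/53) → index 2
j=3: u_3=18/55 ∈ [17/53, 24/53) → index 3
j=4: u_4=23/55 ∈ [17/53, 24/53) → index 3
j=5: u_5=28/55 ∈ [24/53, 31/53) → index 4
j=6: u_6=3/5 ∈ [31/53, 33/53) → index 5
j=7: u_7=38/55 ∈ [36/53, 40/53) → index 7
j=8: u_8=43/55 ∈ [40/53, 48/53) → index 8
j=9: u_9=48/55 ∈ [40/53, 48/53) → index 8
j=10: u_10=53/55 ∈ [49/53, 1) → index 10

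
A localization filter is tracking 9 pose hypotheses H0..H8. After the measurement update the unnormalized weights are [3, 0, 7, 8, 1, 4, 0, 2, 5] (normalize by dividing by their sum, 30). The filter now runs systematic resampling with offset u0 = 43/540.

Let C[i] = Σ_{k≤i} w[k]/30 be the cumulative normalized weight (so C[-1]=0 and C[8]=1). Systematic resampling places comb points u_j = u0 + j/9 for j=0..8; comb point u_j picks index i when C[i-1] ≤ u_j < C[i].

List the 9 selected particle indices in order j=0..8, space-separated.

C = [1/10, 1/10, 1/3, 3/5, 19/30, 23/30, 23/30, 5/6, 1]
j=0: u_0=43/540 ∈ [0, 1/10) → index 0
j=1: u_1=103/540 ∈ [1/10, 1/3) → index 2
j=2: u_2=163/540 ∈ [1/10, 1/3) → index 2
j=3: u_3=223/540 ∈ [1/3, 3/5) → index 3
j=4: u_4=283/540 ∈ [1/3, 3/5) → index 3
j=5: u_5=343/540 ∈ [19/30, 23/30) → index 5
j=6: u_6=403/540 ∈ [19/30, 23/30) → index 5
j=7: u_7=463/540 ∈ [5/6, 1) → index 8
j=8: u_8=523/540 ∈ [5/6, 1) → index 8

0 2 2 3 3 5 5 8 8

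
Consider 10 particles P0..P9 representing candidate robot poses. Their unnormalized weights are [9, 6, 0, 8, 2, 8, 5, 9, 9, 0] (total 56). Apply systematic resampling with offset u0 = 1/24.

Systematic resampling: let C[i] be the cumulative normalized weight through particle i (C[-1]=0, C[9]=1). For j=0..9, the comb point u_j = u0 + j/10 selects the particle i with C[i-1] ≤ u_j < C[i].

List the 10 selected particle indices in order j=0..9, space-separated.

C = [9/56, 15/56, 15/56, 23/56, 25/56, 33/56, 19/28, 47/56, 1, 1]
j=0: u_0=1/24 ∈ [0, 9/56) → index 0
j=1: u_1=17/120 ∈ [0, 9/56) → index 0
j=2: u_2=29/120 ∈ [9/56, 15/56) → index 1
j=3: u_3=41/120 ∈ [15/56, 23/56) → index 3
j=4: u_4=53/120 ∈ [23/56, 25/56) → index 4
j=5: u_5=13/24 ∈ [25/56, 33/56) → index 5
j=6: u_6=77/120 ∈ [33/56, 19/28) → index 6
j=7: u_7=89/120 ∈ [19/28, 47/56) → index 7
j=8: u_8=101/120 ∈ [47/56, 1) → index 8
j=9: u_9=113/120 ∈ [47/56, 1) → index 8

0 0 1 3 4 5 6 7 8 8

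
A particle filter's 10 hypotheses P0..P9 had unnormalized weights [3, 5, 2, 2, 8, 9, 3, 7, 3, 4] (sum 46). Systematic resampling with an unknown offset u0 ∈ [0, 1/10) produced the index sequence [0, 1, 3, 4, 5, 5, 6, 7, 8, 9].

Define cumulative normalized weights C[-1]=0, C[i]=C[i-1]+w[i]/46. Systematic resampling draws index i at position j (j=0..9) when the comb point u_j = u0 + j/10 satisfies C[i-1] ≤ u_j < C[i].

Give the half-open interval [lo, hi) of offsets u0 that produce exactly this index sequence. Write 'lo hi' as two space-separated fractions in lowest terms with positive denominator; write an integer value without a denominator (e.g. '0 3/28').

11/230 7/115

C = [3/46, 4/23, 5/23, 6/23, 10/23, 29/46, 16/23, 39/46, 21/23, 1]
j=0 picked index 0: u0 ∈ [0, 3/46)
j=1 picked index 1: u0 ∈ [-4/115, 17/230)
j=2 picked index 3: u0 ∈ [2/115, 7/115)
j=3 picked index 4: u0 ∈ [-9/230, 31/230)
j=4 picked index 5: u0 ∈ [4/115, 53/230)
j=5 picked index 5: u0 ∈ [-3/46, 3/23)
j=6 picked index 6: u0 ∈ [7/230, 11/115)
j=7 picked index 7: u0 ∈ [-1/230, 17/115)
j=8 picked index 8: u0 ∈ [11/230, 13/115)
j=9 picked index 9: u0 ∈ [3/230, 1/10)
intersection: [11/230, 7/115)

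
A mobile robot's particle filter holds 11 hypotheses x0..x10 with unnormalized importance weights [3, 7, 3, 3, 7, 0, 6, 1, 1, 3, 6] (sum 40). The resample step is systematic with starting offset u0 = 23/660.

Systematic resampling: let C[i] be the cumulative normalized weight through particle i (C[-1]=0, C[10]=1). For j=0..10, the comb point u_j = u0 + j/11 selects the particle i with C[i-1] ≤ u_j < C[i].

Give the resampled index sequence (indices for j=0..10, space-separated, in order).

0 1 1 2 3 4 6 6 8 10 10

C = [3/40, 1/4, 13/40, 2/5, 23/40, 23/40, 29/40, 3/4, 31/40, 17/20, 1]
j=0: u_0=23/660 ∈ [0, 3/40) → index 0
j=1: u_1=83/660 ∈ [3/40, 1/4) → index 1
j=2: u_2=13/60 ∈ [3/40, 1/4) → index 1
j=3: u_3=203/660 ∈ [1/4, 13/40) → index 2
j=4: u_4=263/660 ∈ [13/40, 2/5) → index 3
j=5: u_5=323/660 ∈ [2/5, 23/40) → index 4
j=6: u_6=383/660 ∈ [23/40, 29/40) → index 6
j=7: u_7=443/660 ∈ [23/40, 29/40) → index 6
j=8: u_8=503/660 ∈ [3/4, 31/40) → index 8
j=9: u_9=563/660 ∈ [17/20, 1) → index 10
j=10: u_10=623/660 ∈ [17/20, 1) → index 10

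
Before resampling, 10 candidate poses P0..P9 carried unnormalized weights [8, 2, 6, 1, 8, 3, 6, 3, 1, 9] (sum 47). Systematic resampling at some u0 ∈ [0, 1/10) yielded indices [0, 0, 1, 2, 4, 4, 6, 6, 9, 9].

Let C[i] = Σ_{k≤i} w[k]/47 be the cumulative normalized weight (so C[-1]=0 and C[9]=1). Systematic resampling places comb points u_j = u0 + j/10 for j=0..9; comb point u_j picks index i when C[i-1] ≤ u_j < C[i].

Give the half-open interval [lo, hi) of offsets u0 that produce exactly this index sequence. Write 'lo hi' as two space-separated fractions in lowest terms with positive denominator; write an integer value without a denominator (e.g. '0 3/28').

2/235 3/235

C = [8/47, 10/47, 16/47, 17/47, 25/47, 28/47, 34/47, 37/47, 38/47, 1]
j=0 picked index 0: u0 ∈ [0, 8/47)
j=1 picked index 0: u0 ∈ [-1/10, 33/470)
j=2 picked index 1: u0 ∈ [-7/235, 3/235)
j=3 picked index 2: u0 ∈ [-41/470, 19/470)
j=4 picked index 4: u0 ∈ [-9/235, 31/235)
j=5 picked index 4: u0 ∈ [-13/94, 3/94)
j=6 picked index 6: u0 ∈ [-1/235, 29/235)
j=7 picked index 6: u0 ∈ [-49/470, 11/470)
j=8 picked index 9: u0 ∈ [2/235, 1/5)
j=9 picked index 9: u0 ∈ [-43/470, 1/10)
intersection: [2/235, 3/235)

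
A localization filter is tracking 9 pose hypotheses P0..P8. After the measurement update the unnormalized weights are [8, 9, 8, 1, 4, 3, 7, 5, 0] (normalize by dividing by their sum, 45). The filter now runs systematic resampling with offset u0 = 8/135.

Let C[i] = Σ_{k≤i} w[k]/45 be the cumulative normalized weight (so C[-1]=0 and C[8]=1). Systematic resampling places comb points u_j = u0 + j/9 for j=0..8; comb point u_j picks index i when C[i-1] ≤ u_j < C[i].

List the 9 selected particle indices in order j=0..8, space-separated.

0 0 1 2 2 4 5 6 7

C = [8/45, 17/45, 5/9, 26/45, 2/3, 11/15, 8/9, 1, 1]
j=0: u_0=8/135 ∈ [0, 8/45) → index 0
j=1: u_1=23/135 ∈ [0, 8/45) → index 0
j=2: u_2=38/135 ∈ [8/45, 17/45) → index 1
j=3: u_3=53/135 ∈ [17/45, 5/9) → index 2
j=4: u_4=68/135 ∈ [17/45, 5/9) → index 2
j=5: u_5=83/135 ∈ [26/45, 2/3) → index 4
j=6: u_6=98/135 ∈ [2/3, 11/15) → index 5
j=7: u_7=113/135 ∈ [11/15, 8/9) → index 6
j=8: u_8=128/135 ∈ [8/9, 1) → index 7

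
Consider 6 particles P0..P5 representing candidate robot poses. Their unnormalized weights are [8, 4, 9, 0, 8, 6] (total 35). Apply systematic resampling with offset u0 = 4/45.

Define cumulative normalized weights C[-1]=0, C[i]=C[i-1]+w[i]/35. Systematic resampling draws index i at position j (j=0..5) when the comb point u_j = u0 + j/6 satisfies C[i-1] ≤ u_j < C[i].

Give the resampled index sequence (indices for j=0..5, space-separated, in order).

C = [8/35, 12/35, 3/5, 3/5, 29/35, 1]
j=0: u_0=4/45 ∈ [0, 8/35) → index 0
j=1: u_1=23/90 ∈ [8/35, 12/35) → index 1
j=2: u_2=19/45 ∈ [12/35, 3/5) → index 2
j=3: u_3=53/90 ∈ [12/35, 3/5) → index 2
j=4: u_4=34/45 ∈ [3/5, 29/35) → index 4
j=5: u_5=83/90 ∈ [29/35, 1) → index 5

0 1 2 2 4 5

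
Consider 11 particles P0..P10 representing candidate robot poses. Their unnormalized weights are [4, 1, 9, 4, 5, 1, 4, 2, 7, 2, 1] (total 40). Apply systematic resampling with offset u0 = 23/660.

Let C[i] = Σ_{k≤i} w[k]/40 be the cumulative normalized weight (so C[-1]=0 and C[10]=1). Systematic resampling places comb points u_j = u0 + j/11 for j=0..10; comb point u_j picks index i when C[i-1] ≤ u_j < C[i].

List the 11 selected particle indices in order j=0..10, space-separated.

0 2 2 2 3 4 5 6 8 8 9

C = [1/10, 1/8, 7/20, 9/20, 23/40, 3/5, 7/10, 3/4, 37/40, 39/40, 1]
j=0: u_0=23/660 ∈ [0, 1/10) → index 0
j=1: u_1=83/660 ∈ [1/8, 7/20) → index 2
j=2: u_2=13/60 ∈ [1/8, 7/20) → index 2
j=3: u_3=203/660 ∈ [1/8, 7/20) → index 2
j=4: u_4=263/660 ∈ [7/20, 9/20) → index 3
j=5: u_5=323/660 ∈ [9/20, 23/40) → index 4
j=6: u_6=383/660 ∈ [23/40, 3/5) → index 5
j=7: u_7=443/660 ∈ [3/5, 7/10) → index 6
j=8: u_8=503/660 ∈ [3/4, 37/40) → index 8
j=9: u_9=563/660 ∈ [3/4, 37/40) → index 8
j=10: u_10=623/660 ∈ [37/40, 39/40) → index 9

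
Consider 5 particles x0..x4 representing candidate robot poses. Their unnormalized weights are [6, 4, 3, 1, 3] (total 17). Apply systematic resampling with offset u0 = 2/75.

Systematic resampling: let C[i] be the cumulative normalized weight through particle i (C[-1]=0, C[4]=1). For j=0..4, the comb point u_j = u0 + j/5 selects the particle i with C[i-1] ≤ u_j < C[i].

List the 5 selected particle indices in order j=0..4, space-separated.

0 0 1 2 4

C = [6/17, 10/17, 13/17, 14/17, 1]
j=0: u_0=2/75 ∈ [0, 6/17) → index 0
j=1: u_1=17/75 ∈ [0, 6/17) → index 0
j=2: u_2=32/75 ∈ [6/17, 10/17) → index 1
j=3: u_3=47/75 ∈ [10/17, 13/17) → index 2
j=4: u_4=62/75 ∈ [14/17, 1) → index 4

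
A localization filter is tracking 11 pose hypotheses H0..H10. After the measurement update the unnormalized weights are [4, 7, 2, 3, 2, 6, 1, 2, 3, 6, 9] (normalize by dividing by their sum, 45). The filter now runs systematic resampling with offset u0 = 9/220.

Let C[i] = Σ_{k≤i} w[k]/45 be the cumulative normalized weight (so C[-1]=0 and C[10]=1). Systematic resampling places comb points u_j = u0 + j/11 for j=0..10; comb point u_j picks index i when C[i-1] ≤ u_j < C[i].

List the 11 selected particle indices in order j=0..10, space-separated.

C = [4/45, 11/45, 13/45, 16/45, 2/5, 8/15, 5/9, 3/5, 2/3, 4/5, 1]
j=0: u_0=9/220 ∈ [0, 4/45) → index 0
j=1: u_1=29/220 ∈ [4/45, 11/45) → index 1
j=2: u_2=49/220 ∈ [4/45, 11/45) → index 1
j=3: u_3=69/220 ∈ [13/45, 16/45) → index 3
j=4: u_4=89/220 ∈ [2/5, 8/15) → index 5
j=5: u_5=109/220 ∈ [2/5, 8/15) → index 5
j=6: u_6=129/220 ∈ [5/9, 3/5) → index 7
j=7: u_7=149/220 ∈ [2/3, 4/5) → index 9
j=8: u_8=169/220 ∈ [2/3, 4/5) → index 9
j=9: u_9=189/220 ∈ [4/5, 1) → index 10
j=10: u_10=19/20 ∈ [4/5, 1) → index 10

0 1 1 3 5 5 7 9 9 10 10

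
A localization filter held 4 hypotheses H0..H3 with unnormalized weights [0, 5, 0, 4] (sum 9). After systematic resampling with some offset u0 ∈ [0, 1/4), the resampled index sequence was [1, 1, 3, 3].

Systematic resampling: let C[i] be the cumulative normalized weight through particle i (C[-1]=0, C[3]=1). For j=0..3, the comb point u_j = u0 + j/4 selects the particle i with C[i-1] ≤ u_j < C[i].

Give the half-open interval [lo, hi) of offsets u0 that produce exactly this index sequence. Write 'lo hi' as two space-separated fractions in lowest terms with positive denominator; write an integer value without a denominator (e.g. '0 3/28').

C = [0, 5/9, 5/9, 1]
j=0 picked index 1: u0 ∈ [0, 5/9)
j=1 picked index 1: u0 ∈ [-1/4, 11/36)
j=2 picked index 3: u0 ∈ [1/18, 1/2)
j=3 picked index 3: u0 ∈ [-7/36, 1/4)
intersection: [1/18, 1/4)

1/18 1/4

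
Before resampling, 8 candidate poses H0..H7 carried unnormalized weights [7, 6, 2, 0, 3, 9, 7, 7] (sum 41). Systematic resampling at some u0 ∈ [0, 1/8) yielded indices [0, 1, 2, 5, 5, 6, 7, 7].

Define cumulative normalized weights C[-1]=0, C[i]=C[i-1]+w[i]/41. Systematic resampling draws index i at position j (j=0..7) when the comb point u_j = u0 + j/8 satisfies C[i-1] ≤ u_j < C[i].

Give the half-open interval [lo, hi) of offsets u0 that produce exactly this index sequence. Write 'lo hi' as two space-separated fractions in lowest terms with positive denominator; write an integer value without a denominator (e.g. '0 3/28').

C = [7/41, 13/41, 15/41, 15/41, 18/41, 27/41, 34/41, 1]
j=0 picked index 0: u0 ∈ [0, 7/41)
j=1 picked index 1: u0 ∈ [15/328, 63/328)
j=2 picked index 2: u0 ∈ [11/164, 19/164)
j=3 picked index 5: u0 ∈ [21/328, 93/328)
j=4 picked index 5: u0 ∈ [-5/82, 13/82)
j=5 picked index 6: u0 ∈ [11/328, 67/328)
j=6 picked index 7: u0 ∈ [13/164, 1/4)
j=7 picked index 7: u0 ∈ [-15/328, 1/8)
intersection: [13/164, 19/164)

13/164 19/164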